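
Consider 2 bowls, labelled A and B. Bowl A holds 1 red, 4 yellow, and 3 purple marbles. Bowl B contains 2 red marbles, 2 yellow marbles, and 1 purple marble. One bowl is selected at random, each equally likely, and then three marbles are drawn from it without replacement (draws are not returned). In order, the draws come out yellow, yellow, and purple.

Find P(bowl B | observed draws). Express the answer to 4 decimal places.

0.2373

Under each hypothesis, the probability of the observed sequence is: P(data | bowl A) = (4/8)(3/7)(3/6) = 3/28; P(data | bowl B) = (2/5)(1/4)(1/3) = 1/30.
Multiplying each by its prior: 1/2 · 3/28 = 3/56, 1/2 · 1/30 = 1/60; with total 59/840.
Therefore the posterior P(bowl B | data) = (1/60) / (59/840) = 14/59.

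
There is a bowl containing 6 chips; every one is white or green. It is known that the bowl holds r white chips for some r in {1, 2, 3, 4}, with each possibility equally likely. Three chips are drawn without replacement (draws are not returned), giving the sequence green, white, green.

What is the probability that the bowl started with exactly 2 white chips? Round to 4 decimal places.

The likelihood of the observed sequence under each hypothesis: P(data | r = 1) = (5/6)(1/5)(4/4) = 1/6; P(data | r = 2) = (4/6)(2/5)(3/4) = 1/5; P(data | r = 3) = (3/6)(3/5)(2/4) = 3/20; P(data | r = 4) = (2/6)(4/5)(1/4) = 1/15.
The prior-weighted likelihoods are 1/4 · 1/6 = 1/24, 1/4 · 1/5 = 1/20, 1/4 · 3/20 = 3/80, 1/4 · 1/15 = 1/60; these sum to 7/48.
Therefore the posterior P(r = 2 | data) = (1/20) / (7/48) = 12/35.

0.3429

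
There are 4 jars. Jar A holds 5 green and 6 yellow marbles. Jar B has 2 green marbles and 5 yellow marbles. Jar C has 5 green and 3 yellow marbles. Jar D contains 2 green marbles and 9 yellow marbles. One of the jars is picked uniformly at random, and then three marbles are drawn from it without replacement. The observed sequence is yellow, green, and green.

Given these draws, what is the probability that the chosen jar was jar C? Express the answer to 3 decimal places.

For each hypothesis, P(data | H) works out to: P(data | jar A) = (6/11)(5/10)(4/9) = 0.12121; P(data | jar B) = (5/7)(2/6)(1/5) = 0.047619; P(data | jar C) = (3/8)(5/7)(4/6) = 0.17857; P(data | jar D) = (9/11)(2/10)(1/9) = 0.018182.
Multiplying each by its prior: 1/4 · 0.12121 = 0.030303, 1/4 · 0.047619 = 0.011905, 1/4 · 0.17857 = 0.044643, 1/4 · 0.018182 = 0.0045455; summing to 0.091396.
Therefore the posterior P(jar C | data) = (0.044643) / (0.091396) = 0.48845.

0.488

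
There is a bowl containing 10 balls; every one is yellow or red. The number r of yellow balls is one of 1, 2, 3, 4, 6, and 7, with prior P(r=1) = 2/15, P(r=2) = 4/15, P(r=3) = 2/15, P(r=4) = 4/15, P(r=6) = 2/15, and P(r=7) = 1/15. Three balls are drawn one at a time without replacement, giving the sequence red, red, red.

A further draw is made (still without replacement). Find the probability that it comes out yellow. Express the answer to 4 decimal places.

0.3114

Under each hypothesis, the probability of the observed sequence is: P(data | r = 1) = (9/10)(8/9)(7/8) = 0.7; P(data | r = 2) = (8/10)(7/9)(6/8) = 0.46667; P(data | r = 3) = (7/10)(6/9)(5/8) = 0.29167; P(data | r = 4) = (6/10)(5/9)(4/8) = 0.16667; P(data | r = 6) = (4/10)(3/9)(2/8) = 0.033333; P(data | r = 7) = (3/10)(2/9)(1/8) = 0.0083333.
The prior-weighted likelihoods are 2/15 · 0.7 = 0.093333, 4/15 · 0.46667 = 0.12444, 2/15 · 0.29167 = 0.038889, 4/15 · 0.16667 = 0.044444, 2/15 · 0.033333 = 0.0044444, 1/15 · 0.0083333 = 0.00055556; summing to 0.30611.
Dividing through by the total gives posterior P(r = 1 | data) = 0.3049, P(r = 2 | data) = 0.40653, P(r = 3 | data) = 0.12704, P(r = 4 | data) = 0.14519, P(r = 6 | data) = 0.014519, P(r = 7 | data) = 0.0018149.
So P(yellow next | data) = Σ P(yellow next | H) P(H | data) = (1/7)(0.3049) + (2/7)(0.40653) + (3/7)(0.12704) + (4/7)(0.14519) + (6/7)(0.014519) + (1)(0.0018149) = 0.31138.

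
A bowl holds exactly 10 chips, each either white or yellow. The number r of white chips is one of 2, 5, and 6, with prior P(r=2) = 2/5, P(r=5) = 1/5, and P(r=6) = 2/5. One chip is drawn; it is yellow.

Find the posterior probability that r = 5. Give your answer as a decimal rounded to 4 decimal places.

0.1724

Compute the likelihood of this draw for each case: P(data | r = 2) = (8/10) = 4/5; P(data | r = 5) = (5/10) = 1/2; P(data | r = 6) = (4/10) = 2/5.
Multiplying each by its prior: 2/5 · 4/5 = 8/25, 1/5 · 1/2 = 1/10, 2/5 · 2/5 = 4/25; summing to 29/50.
So P(r = 5 | data) = (1/10) / (29/50) = 5/29.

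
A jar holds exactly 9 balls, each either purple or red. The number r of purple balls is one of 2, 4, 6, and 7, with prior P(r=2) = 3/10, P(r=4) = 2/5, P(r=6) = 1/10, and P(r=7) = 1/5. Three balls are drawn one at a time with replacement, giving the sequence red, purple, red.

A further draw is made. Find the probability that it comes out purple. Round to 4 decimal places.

0.4013

Under each hypothesis, the probability of the observed sequence is: P(data | r = 2) = (7/9)(2/9)(7/9) = 0.13443; P(data | r = 4) = (5/9)(4/9)(5/9) = 0.13717; P(data | r = 6) = (3/9)(6/9)(3/9) = 0.074074; P(data | r = 7) = (2/9)(7/9)(2/9) = 0.038409.
Weighting by the prior gives 3/10 · 0.13443 = 0.040329, 2/5 · 0.13717 = 0.05487, 1/10 · 0.074074 = 0.0074074, 1/5 · 0.038409 = 0.0076818; with total 0.11029.
The posterior is then P(r = 2 | data) = 0.36567, P(r = 4 | data) = 0.49751, P(r = 6 | data) = 0.067164, P(r = 7 | data) = 0.069652.
The predictive probability is P(purple next | data) = (2/9)(0.36567) + (4/9)(0.49751) + (2/3)(0.067164) + (7/9)(0.069652) = 0.40133.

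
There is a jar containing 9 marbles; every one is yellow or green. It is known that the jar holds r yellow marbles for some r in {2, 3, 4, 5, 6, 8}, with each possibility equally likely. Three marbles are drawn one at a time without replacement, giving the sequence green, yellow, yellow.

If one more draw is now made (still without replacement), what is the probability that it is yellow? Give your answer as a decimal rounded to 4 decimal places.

0.5417

Compute the likelihood of the observed sequence for each case: P(data | r = 2) = (7/9)(2/8)(1/7) = 1/36; P(data | r = 3) = (6/9)(3/8)(2/7) = 1/14; P(data | r = 4) = (5/9)(4/8)(3/7) = 5/42; P(data | r = 5) = (4/9)(5/8)(4/7) = 10/63; P(data | r = 6) = (3/9)(6/8)(5/7) = 5/28; P(data | r = 8) = (1/9)(8/8)(7/7) = 1/9.
The prior-weighted likelihoods are 1/6 · 1/36 = 1/216, 1/6 · 1/14 = 1/84, 1/6 · 5/42 = 5/252, 1/6 · 10/63 = 5/189, 1/6 · 5/28 = 5/168, 1/6 · 1/9 = 1/54; with total 1/9.
Normalising, the posterior is P(r = 2 | data) = 1/24, P(r = 3 | data) = 3/28, P(r = 4 | data) = 5/28, P(r = 5 | data) = 5/21, P(r = 6 | data) = 15/56, P(r = 8 | data) = 1/6.
So P(yellow next | data) = Σ P(yellow next | H) P(H | data) = (0)(1/24) + (1/6)(3/28) + (1/3)(5/28) + (1/2)(5/21) + (2/3)(15/56) + (1)(1/6) = 13/24.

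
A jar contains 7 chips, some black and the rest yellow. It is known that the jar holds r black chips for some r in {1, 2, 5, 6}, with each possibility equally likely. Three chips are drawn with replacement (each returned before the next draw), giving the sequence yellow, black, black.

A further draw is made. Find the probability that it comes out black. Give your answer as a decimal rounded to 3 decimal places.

The likelihood of the observed sequence under each hypothesis: P(data | r = 1) = (6/7)(1/7)(1/7) = 6/343; P(data | r = 2) = (5/7)(2/7)(2/7) = 20/343; P(data | r = 5) = (2/7)(5/7)(5/7) = 50/343; P(data | r = 6) = (1/7)(6/7)(6/7) = 36/343.
Multiplying each by its prior: 1/4 · 6/343 = 3/686, 1/4 · 20/343 = 5/343, 1/4 · 50/343 = 25/686, 1/4 · 36/343 = 9/343; these sum to 4/49.
Normalising, the posterior is P(r = 1 | data) = 3/56, P(r = 2 | data) = 5/28, P(r = 5 | data) = 25/56, P(r = 6 | data) = 9/28.
The predictive probability is P(black next | data) = (1/7)(3/56) + (2/7)(5/28) + (5/7)(25/56) + (6/7)(9/28) = 32/49.

0.653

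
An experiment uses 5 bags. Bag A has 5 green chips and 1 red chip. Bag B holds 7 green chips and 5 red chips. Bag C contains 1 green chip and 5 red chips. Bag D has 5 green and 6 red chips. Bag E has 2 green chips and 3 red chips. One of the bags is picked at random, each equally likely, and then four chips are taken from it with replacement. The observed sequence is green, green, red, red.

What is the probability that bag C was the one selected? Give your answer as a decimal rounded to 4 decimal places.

0.0890

The likelihood of the observed sequence under each hypothesis: P(data | bag A) = (5/6)(5/6)(1/6)(1/6) = 0.01929; P(data | bag B) = (7/12)(7/12)(5/12)(5/12) = 0.059076; P(data | bag C) = (1/6)(1/6)(5/6)(5/6) = 0.01929; P(data | bag D) = (5/11)(5/11)(6/11)(6/11) = 0.061471; P(data | bag E) = (2/5)(2/5)(3/5)(3/5) = 0.0576.
Multiplying each by its prior: 1/5 · 0.01929 = 0.003858, 1/5 · 0.059076 = 0.011815, 1/5 · 0.01929 = 0.003858, 1/5 · 0.061471 = 0.012294, 1/5 · 0.0576 = 0.01152; with total 0.043345.
Therefore the posterior P(bag C | data) = (0.003858) / (0.043345) = 0.089006.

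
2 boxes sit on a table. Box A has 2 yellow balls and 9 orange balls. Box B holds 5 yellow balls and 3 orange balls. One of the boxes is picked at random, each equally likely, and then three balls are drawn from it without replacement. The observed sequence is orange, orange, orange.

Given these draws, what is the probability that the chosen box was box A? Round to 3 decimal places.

0.966

Compute the likelihood of the observed sequence for each case: P(data | box A) = (9/11)(8/10)(7/9) = 0.50909; P(data | box B) = (3/8)(2/7)(1/6) = 0.017857.
The prior-weighted likelihoods are 1/2 · 0.50909 = 0.25455, 1/2 · 0.017857 = 0.0089286; with total 0.26347.
So P(box A | data) = (0.25455) / (0.26347) = 0.96611.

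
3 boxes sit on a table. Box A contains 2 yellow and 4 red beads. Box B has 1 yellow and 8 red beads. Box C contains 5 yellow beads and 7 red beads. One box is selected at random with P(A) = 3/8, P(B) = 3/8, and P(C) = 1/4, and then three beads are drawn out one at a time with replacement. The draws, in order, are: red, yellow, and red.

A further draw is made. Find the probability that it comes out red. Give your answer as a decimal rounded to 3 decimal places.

For each hypothesis, P(data | H) works out to: P(data | box A) = (4/6)(2/6)(4/6) = 0.14815; P(data | box B) = (8/9)(1/9)(8/9) = 0.087791; P(data | box C) = (7/12)(5/12)(7/12) = 0.14178.
Multiplying each by its prior: 3/8 · 0.14815 = 0.055556, 3/8 · 0.087791 = 0.032922, 1/4 · 0.14178 = 0.035446; with total 0.12392.
Normalising, the posterior is P(box A | data) = 0.44831, P(box B | data) = 0.26566, P(box C | data) = 0.28603.
So P(red next | data) = Σ P(red next | H) P(H | data) = (2/3)(0.44831) + (8/9)(0.26566) + (7/12)(0.28603) = 0.70187.

0.702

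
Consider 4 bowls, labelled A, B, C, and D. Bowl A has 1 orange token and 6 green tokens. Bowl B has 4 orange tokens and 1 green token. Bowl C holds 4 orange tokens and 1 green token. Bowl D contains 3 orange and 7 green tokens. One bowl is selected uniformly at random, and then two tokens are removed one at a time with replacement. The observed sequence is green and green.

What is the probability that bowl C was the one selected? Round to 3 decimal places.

0.031

Compute the likelihood of the observed sequence for each case: P(data | bowl A) = (6/7)(6/7) = 0.73469; P(data | bowl B) = (1/5)(1/5) = 0.04; P(data | bowl C) = (1/5)(1/5) = 0.04; P(data | bowl D) = (7/10)(7/10) = 0.49.
Weighting by the prior gives 1/4 · 0.73469 = 0.18367, 1/4 · 0.04 = 0.01, 1/4 · 0.04 = 0.01, 1/4 · 0.49 = 0.1225; summing to 0.32617.
By Bayes' rule, P(bowl C | data) = (0.01) / (0.32617) = 0.030659.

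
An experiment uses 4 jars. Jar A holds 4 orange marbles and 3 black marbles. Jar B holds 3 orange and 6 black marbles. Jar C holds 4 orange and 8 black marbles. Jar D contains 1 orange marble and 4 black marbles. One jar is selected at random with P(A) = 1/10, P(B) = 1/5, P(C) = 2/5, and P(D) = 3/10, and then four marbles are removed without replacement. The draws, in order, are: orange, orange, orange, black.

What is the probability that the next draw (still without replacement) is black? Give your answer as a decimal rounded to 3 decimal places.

Under each hypothesis, the probability of the observed sequence is: P(data | jar A) = (4/7)(3/6)(2/5)(3/4) = 0.085714; P(data | jar B) = (3/9)(2/8)(1/7)(6/6) = 0.011905; P(data | jar C) = (4/12)(3/11)(2/10)(8/9) = 0.016162; P(data | jar D) = (1/5)(0/4) = 0.
Multiplying each by its prior: 1/10 · 0.085714 = 0.0085714, 1/5 · 0.011905 = 0.002381, 2/5 · 0.016162 = 0.0064646, 3/10 · 0 = 0; summing to 0.017417.
The posterior is then P(jar A | data) = 0.49213, P(jar B | data) = 0.1367, P(jar C | data) = 0.37117, P(jar D | data) = 0.
The predictive probability is P(black next | data) = (2/3)(0.49213) + (1)(0.1367) + (7/8)(0.37117) = 0.78956.

0.790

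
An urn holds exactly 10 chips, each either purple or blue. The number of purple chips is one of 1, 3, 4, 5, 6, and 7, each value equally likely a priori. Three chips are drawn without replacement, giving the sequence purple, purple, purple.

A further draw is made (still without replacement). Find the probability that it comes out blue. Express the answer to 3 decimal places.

The likelihood of the observed sequence under each hypothesis: P(data | r = 1) = (1/10)(0/9) = 0; P(data | r = 3) = (3/10)(2/9)(1/8) = 1/120; P(data | r = 4) = (4/10)(3/9)(2/8) = 1/30; P(data | r = 5) = (5/10)(4/9)(3/8) = 1/12; P(data | r = 6) = (6/10)(5/9)(4/8) = 1/6; P(data | r = 7) = (7/10)(6/9)(5/8) = 7/24.
Weighting by the prior gives 1/6 · 0 = 0, 1/6 · 1/120 = 1/720, 1/6 · 1/30 = 1/180, 1/6 · 1/12 = 1/72, 1/6 · 1/6 = 1/36, 1/6 · 7/24 = 7/144; summing to 7/72.
Dividing through by the total gives posterior P(r = 1 | data) = 0, P(r = 3 | data) = 1/70, P(r = 4 | data) = 2/35, P(r = 5 | data) = 1/7, P(r = 6 | data) = 2/7, P(r = 7 | data) = 1/2.
So P(blue next | data) = Σ P(blue next | H) P(H | data) = (1)(1/70) + (6/7)(2/35) + (5/7)(1/7) + (4/7)(2/7) + (3/7)(1/2) = 19/35.

0.543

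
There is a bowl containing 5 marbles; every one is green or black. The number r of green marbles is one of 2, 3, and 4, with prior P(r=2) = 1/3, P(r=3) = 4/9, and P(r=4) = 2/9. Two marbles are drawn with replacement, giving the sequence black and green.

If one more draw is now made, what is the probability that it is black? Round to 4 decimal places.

0.4400

Under each hypothesis, the probability of the observed sequence is: P(data | r = 2) = (3/5)(2/5) = 6/25; P(data | r = 3) = (2/5)(3/5) = 6/25; P(data | r = 4) = (1/5)(4/5) = 4/25.
Multiplying each by its prior: 1/3 · 6/25 = 2/25, 4/9 · 6/25 = 8/75, 2/9 · 4/25 = 8/225; these sum to 2/9.
Dividing through by the total gives posterior P(r = 2 | data) = 9/25, P(r = 3 | data) = 12/25, P(r = 4 | data) = 4/25.
Averaging over the posterior, P(black next | data) = (3/5)(9/25) + (2/5)(12/25) + (1/5)(4/25) = 11/25.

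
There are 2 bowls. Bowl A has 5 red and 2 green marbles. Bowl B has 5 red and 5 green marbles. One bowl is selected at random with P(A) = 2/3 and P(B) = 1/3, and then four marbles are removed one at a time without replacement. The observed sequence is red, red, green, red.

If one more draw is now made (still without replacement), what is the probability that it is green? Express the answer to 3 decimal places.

For each hypothesis, P(data | H) works out to: P(data | bowl A) = (5/7)(4/6)(2/5)(3/4) = 1/7; P(data | bowl B) = (5/10)(4/9)(5/8)(3/7) = 5/84.
Weighting by the prior gives 2/3 · 1/7 = 2/21, 1/3 · 5/84 = 5/252; these sum to 29/252.
The posterior is then P(bowl A | data) = 24/29, P(bowl B | data) = 5/29.
Averaging over the posterior, P(green next | data) = (1/3)(24/29) + (2/3)(5/29) = 34/87.

0.391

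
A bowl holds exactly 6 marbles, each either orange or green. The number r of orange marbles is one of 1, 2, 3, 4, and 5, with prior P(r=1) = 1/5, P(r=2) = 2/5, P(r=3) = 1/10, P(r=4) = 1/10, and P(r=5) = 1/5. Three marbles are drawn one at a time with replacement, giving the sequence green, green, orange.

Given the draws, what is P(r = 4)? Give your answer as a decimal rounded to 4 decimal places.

0.0693

For each hypothesis, P(data | H) works out to: P(data | r = 1) = (5/6)(5/6)(1/6) = 25/216; P(data | r = 2) = (4/6)(4/6)(2/6) = 4/27; P(data | r = 3) = (3/6)(3/6)(3/6) = 1/8; P(data | r = 4) = (2/6)(2/6)(4/6) = 2/27; P(data | r = 5) = (1/6)(1/6)(5/6) = 5/216.
Multiplying each by its prior: 1/5 · 25/216 = 5/216, 2/5 · 4/27 = 8/135, 1/10 · 1/8 = 1/80, 1/10 · 2/27 = 1/135, 1/5 · 5/216 = 1/216; summing to 77/720.
Hence P(r = 4 | data) = (1/135) / (77/720) = 16/231.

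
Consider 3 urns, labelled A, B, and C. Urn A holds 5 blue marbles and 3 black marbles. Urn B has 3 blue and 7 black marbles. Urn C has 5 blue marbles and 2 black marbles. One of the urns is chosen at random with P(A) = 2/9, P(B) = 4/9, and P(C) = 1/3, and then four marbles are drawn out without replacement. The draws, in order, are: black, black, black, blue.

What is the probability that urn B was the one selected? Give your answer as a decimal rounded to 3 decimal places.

Compute the likelihood of the observed sequence for each case: P(data | urn A) = (3/8)(2/7)(1/6)(5/5) = 1/56; P(data | urn B) = (7/10)(6/9)(5/8)(3/7) = 1/8; P(data | urn C) = (2/7)(1/6)(0/5) = 0.
Weighting by the prior gives 2/9 · 1/56 = 1/252, 4/9 · 1/8 = 1/18, 1/3 · 0 = 0; with total 5/84.
Hence P(urn B | data) = (1/18) / (5/84) = 14/15.

0.933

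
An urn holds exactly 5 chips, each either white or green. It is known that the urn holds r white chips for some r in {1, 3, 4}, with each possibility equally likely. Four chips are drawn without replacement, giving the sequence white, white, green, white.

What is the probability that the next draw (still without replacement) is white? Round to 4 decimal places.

The likelihood of the observed sequence under each hypothesis: P(data | r = 1) = (1/5)(0/4) = 0; P(data | r = 3) = (3/5)(2/4)(2/3)(1/2) = 1/10; P(data | r = 4) = (4/5)(3/4)(1/3)(2/2) = 1/5.
Multiplying each by its prior: 1/3 · 0 = 0, 1/3 · 1/10 = 1/30, 1/3 · 1/5 = 1/15; these sum to 1/10.
The posterior is then P(r = 1 | data) = 0, P(r = 3 | data) = 1/3, P(r = 4 | data) = 2/3.
The predictive probability is P(white next | data) = (0)(1/3) + (1)(2/3) = 2/3.

0.6667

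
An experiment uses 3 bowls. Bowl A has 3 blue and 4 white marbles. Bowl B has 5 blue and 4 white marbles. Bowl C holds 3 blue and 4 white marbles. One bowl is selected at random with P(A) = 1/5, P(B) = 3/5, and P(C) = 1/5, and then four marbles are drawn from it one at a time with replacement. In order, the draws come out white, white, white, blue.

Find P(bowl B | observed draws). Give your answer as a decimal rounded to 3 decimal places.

Compute the likelihood of the observed sequence for each case: P(data | bowl A) = (4/7)(4/7)(4/7)(3/7) = 0.079967; P(data | bowl B) = (4/9)(4/9)(4/9)(5/9) = 0.048773; P(data | bowl C) = (4/7)(4/7)(4/7)(3/7) = 0.079967.
Multiplying each by its prior: 1/5 · 0.079967 = 0.015993, 3/5 · 0.048773 = 0.029264, 1/5 · 0.079967 = 0.015993; summing to 0.061251.
So P(bowl B | data) = (0.029264) / (0.061251) = 0.47777.

0.478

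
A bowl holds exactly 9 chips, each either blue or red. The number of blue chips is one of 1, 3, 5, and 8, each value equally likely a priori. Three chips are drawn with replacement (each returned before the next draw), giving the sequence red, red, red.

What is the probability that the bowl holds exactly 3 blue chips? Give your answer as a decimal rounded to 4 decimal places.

The likelihood of the observed sequence under each hypothesis: P(data | r = 1) = (8/9)(8/9)(8/9) = 0.70233; P(data | r = 3) = (6/9)(6/9)(6/9) = 0.2963; P(data | r = 5) = (4/9)(4/9)(4/9) = 0.087791; P(data | r = 8) = (1/9)(1/9)(1/9) = 0.0013717.
Multiplying each by its prior: 1/4 · 0.70233 = 0.17558, 1/4 · 0.2963 = 0.074074, 1/4 · 0.087791 = 0.021948, 1/4 · 0.0013717 = 0.00034294; summing to 0.27195.
Therefore the posterior P(r = 3 | data) = (0.074074) / (0.27195) = 0.27238.

0.2724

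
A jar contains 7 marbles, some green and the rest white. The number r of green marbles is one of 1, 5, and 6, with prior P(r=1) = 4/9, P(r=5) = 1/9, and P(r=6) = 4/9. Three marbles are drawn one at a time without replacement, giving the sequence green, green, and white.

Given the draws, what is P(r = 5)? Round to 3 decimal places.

Compute the likelihood of the observed sequence for each case: P(data | r = 1) = (1/7)(0/6) = 0; P(data | r = 5) = (5/7)(4/6)(2/5) = 4/21; P(data | r = 6) = (6/7)(5/6)(1/5) = 1/7.
Multiplying each by its prior: 4/9 · 0 = 0, 1/9 · 4/21 = 4/189, 4/9 · 1/7 = 4/63; summing to 16/189.
Therefore the posterior P(r = 5 | data) = (4/189) / (16/189) = 1/4.

0.250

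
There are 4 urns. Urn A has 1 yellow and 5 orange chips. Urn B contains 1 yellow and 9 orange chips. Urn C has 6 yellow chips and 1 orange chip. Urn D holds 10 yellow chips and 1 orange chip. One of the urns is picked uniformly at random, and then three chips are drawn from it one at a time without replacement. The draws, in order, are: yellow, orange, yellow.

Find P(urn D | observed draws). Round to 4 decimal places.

0.3889

For each hypothesis, P(data | H) works out to: P(data | urn A) = (1/6)(5/5)(0/4) = 0; P(data | urn B) = (1/10)(9/9)(0/8) = 0; P(data | urn C) = (6/7)(1/6)(5/5) = 1/7; P(data | urn D) = (10/11)(1/10)(9/9) = 1/11.
Weighting by the prior gives 1/4 · 0 = 0, 1/4 · 0 = 0, 1/4 · 1/7 = 1/28, 1/4 · 1/11 = 1/44; with total 9/154.
By Bayes' rule, P(urn D | data) = (1/44) / (9/154) = 7/18.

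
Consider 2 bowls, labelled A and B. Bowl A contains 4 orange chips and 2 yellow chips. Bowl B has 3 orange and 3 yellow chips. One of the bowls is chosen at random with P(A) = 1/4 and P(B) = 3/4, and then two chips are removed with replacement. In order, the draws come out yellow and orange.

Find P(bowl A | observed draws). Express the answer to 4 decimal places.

0.2286

Compute the likelihood of the observed sequence for each case: P(data | bowl A) = (2/6)(4/6) = 2/9; P(data | bowl B) = (3/6)(3/6) = 1/4.
The prior-weighted likelihoods are 1/4 · 2/9 = 1/18, 3/4 · 1/4 = 3/16; these sum to 35/144.
Hence P(bowl A | data) = (1/18) / (35/144) = 8/35.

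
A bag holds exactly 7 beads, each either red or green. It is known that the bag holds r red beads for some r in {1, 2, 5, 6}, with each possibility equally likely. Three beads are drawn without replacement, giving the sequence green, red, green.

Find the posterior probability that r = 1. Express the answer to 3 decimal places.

0.375

Under each hypothesis, the probability of the observed sequence is: P(data | r = 1) = (6/7)(1/6)(5/5) = 1/7; P(data | r = 2) = (5/7)(2/6)(4/5) = 4/21; P(data | r = 5) = (2/7)(5/6)(1/5) = 1/21; P(data | r = 6) = (1/7)(6/6)(0/5) = 0.
Multiplying each by its prior: 1/4 · 1/7 = 1/28, 1/4 · 4/21 = 1/21, 1/4 · 1/21 = 1/84, 1/4 · 0 = 0; these sum to 2/21.
By Bayes' rule, P(r = 1 | data) = (1/28) / (2/21) = 3/8.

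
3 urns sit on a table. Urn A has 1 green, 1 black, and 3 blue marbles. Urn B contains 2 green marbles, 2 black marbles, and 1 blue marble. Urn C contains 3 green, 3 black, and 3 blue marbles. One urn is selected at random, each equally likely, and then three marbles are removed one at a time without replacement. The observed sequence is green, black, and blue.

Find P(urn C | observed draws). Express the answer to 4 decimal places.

For each hypothesis, P(data | H) works out to: P(data | urn A) = (1/5)(1/4)(3/3) = 0.05; P(data | urn B) = (2/5)(2/4)(1/3) = 0.066667; P(data | urn C) = (3/9)(3/8)(3/7) = 0.053571.
Weighting by the prior gives 1/3 · 0.05 = 0.016667, 1/3 · 0.066667 = 0.022222, 1/3 · 0.053571 = 0.017857; summing to 0.056746.
By Bayes' rule, P(urn C | data) = (0.017857) / (0.056746) = 0.31469.

0.3147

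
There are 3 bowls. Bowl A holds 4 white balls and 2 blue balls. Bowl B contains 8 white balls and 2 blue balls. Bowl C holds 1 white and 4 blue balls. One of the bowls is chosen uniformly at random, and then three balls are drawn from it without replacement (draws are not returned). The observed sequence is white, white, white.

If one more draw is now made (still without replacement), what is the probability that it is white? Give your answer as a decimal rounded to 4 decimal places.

0.6000

The likelihood of the observed sequence under each hypothesis: P(data | bowl A) = (4/6)(3/5)(2/4) = 1/5; P(data | bowl B) = (8/10)(7/9)(6/8) = 7/15; P(data | bowl C) = (1/5)(0/4) = 0.
Multiplying each by its prior: 1/3 · 1/5 = 1/15, 1/3 · 7/15 = 7/45, 1/3 · 0 = 0; summing to 2/9.
Normalising, the posterior is P(bowl A | data) = 3/10, P(bowl B | data) = 7/10, P(bowl C | data) = 0.
So P(white next | data) = Σ P(white next | H) P(H | data) = (1/3)(3/10) + (5/7)(7/10) = 3/5.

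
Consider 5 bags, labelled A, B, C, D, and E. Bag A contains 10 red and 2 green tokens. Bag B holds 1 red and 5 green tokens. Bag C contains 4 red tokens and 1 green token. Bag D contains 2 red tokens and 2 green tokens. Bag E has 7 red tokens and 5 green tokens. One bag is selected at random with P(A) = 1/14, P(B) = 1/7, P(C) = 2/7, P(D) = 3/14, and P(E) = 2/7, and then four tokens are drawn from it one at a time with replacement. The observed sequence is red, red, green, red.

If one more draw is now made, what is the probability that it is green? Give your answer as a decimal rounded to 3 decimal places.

The likelihood of the observed sequence under each hypothesis: P(data | bag A) = (10/12)(10/12)(2/12)(10/12) = 0.096451; P(data | bag B) = (1/6)(1/6)(5/6)(1/6) = 0.003858; P(data | bag C) = (4/5)(4/5)(1/5)(4/5) = 0.1024; P(data | bag D) = (2/4)(2/4)(2/4)(2/4) = 0.0625; P(data | bag E) = (7/12)(7/12)(5/12)(7/12) = 0.082706.
Multiplying each by its prior: 1/14 · 0.096451 = 0.0068893, 1/7 · 0.003858 = 0.00055115, 2/7 · 0.1024 = 0.029257, 3/14 · 0.0625 = 0.013393, 2/7 · 0.082706 = 0.02363; these sum to 0.073721.
The posterior is then P(bag A | data) = 0.093452, P(bag B | data) = 0.0074761, P(bag C | data) = 0.39686, P(bag D | data) = 0.18167, P(bag E | data) = 0.32054.
The predictive probability is P(green next | data) = (1/6)(0.093452) + (5/6)(0.0074761) + (1/5)(0.39686) + (1/2)(0.18167) + (5/12)(0.32054) = 0.32557.

0.326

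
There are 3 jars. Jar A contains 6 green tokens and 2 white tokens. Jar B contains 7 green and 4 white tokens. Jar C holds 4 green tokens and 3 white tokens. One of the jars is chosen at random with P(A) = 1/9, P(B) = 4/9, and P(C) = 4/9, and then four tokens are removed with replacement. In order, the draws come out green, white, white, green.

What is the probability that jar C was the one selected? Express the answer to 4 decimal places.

0.4903

For each hypothesis, P(data | H) works out to: P(data | jar A) = (6/8)(2/8)(2/8)(6/8) = 0.035156; P(data | jar B) = (7/11)(4/11)(4/11)(7/11) = 0.053548; P(data | jar C) = (4/7)(3/7)(3/7)(4/7) = 0.059975.
Weighting by the prior gives 1/9 · 0.035156 = 0.0039062, 4/9 · 0.053548 = 0.023799, 4/9 · 0.059975 = 0.026656; summing to 0.054361.
Hence P(jar C | data) = (0.026656) / (0.054361) = 0.49034.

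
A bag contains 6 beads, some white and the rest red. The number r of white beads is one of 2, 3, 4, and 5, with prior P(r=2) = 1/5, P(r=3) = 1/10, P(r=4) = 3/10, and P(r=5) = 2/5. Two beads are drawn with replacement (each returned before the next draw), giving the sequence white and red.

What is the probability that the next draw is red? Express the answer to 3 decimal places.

The likelihood of the observed sequence under each hypothesis: P(data | r = 2) = (2/6)(4/6) = 2/9; P(data | r = 3) = (3/6)(3/6) = 1/4; P(data | r = 4) = (4/6)(2/6) = 2/9; P(data | r = 5) = (5/6)(1/6) = 5/36.
The prior-weighted likelihoods are 1/5 · 2/9 = 2/45, 1/10 · 1/4 = 1/40, 3/10 · 2/9 = 1/15, 2/5 · 5/36 = 1/18; summing to 23/120.
Normalising, the posterior is P(r = 2 | data) = 16/69, P(r = 3 | data) = 3/23, P(r = 4 | data) = 8/23, P(r = 5 | data) = 20/69.
So P(red next | data) = Σ P(red next | H) P(H | data) = (2/3)(16/69) + (1/2)(3/23) + (1/3)(8/23) + (1/6)(20/69) = 53/138.

0.384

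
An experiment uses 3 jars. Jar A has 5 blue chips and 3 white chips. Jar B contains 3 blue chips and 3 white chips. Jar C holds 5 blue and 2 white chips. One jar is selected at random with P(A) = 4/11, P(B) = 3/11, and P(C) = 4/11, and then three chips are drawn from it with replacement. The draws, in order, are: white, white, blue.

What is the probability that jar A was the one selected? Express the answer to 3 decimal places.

0.366

For each hypothesis, P(data | H) works out to: P(data | jar A) = (3/8)(3/8)(5/8) = 0.087891; P(data | jar B) = (3/6)(3/6)(3/6) = 0.125; P(data | jar C) = (2/7)(2/7)(5/7) = 0.058309.
Weighting by the prior gives 4/11 · 0.087891 = 0.03196, 3/11 · 0.125 = 0.034091, 4/11 · 0.058309 = 0.021203; summing to 0.087254.
Therefore the posterior P(jar A | data) = (0.03196) / (0.087254) = 0.36629.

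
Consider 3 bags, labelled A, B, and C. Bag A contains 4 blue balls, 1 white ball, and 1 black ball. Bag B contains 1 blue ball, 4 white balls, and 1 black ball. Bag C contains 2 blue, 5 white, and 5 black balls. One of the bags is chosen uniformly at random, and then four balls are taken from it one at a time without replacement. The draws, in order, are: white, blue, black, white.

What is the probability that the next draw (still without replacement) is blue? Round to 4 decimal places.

Under each hypothesis, the probability of the observed sequence is: P(data | bag A) = (1/6)(4/5)(1/4)(0/3) = 0; P(data | bag B) = (4/6)(1/5)(1/4)(3/3) = 0.033333; P(data | bag C) = (5/12)(2/11)(5/10)(4/9) = 0.016835.
The prior-weighted likelihoods are 1/3 · 0 = 0, 1/3 · 0.033333 = 0.011111, 1/3 · 0.016835 = 0.0056117; these sum to 0.016723.
Dividing through by the total gives posterior P(bag A | data) = 0, P(bag B | data) = 0.66443, P(bag C | data) = 0.33557.
The predictive probability is P(blue next | data) = (0)(0.66443) + (1/8)(0.33557) = 0.041946.

0.0419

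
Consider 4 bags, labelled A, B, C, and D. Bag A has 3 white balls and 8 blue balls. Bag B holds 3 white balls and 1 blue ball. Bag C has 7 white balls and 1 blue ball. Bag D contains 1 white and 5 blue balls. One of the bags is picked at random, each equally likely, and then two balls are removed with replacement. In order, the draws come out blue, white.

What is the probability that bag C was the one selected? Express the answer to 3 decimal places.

Compute the likelihood of the observed sequence for each case: P(data | bag A) = (8/11)(3/11) = 0.19835; P(data | bag B) = (1/4)(3/4) = 0.1875; P(data | bag C) = (1/8)(7/8) = 0.10938; P(data | bag D) = (5/6)(1/6) = 0.13889.
Weighting by the prior gives 1/4 · 0.19835 = 0.049587, 1/4 · 0.1875 = 0.046875, 1/4 · 0.10938 = 0.027344, 1/4 · 0.13889 = 0.034722; with total 0.15853.
Hence P(bag C | data) = (0.027344) / (0.15853) = 0.17249.

0.172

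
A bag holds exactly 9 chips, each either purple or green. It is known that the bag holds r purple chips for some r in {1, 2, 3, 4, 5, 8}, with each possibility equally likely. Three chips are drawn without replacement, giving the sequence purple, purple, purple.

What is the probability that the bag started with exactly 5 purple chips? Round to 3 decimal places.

The likelihood of the observed sequence under each hypothesis: P(data | r = 1) = (1/9)(0/8) = 0; P(data | r = 2) = (2/9)(1/8)(0/7) = 0; P(data | r = 3) = (3/9)(2/8)(1/7) = 1/84; P(data | r = 4) = (4/9)(3/8)(2/7) = 1/21; P(data | r = 5) = (5/9)(4/8)(3/7) = 5/42; P(data | r = 8) = (8/9)(7/8)(6/7) = 2/3.
Weighting by the prior gives 1/6 · 0 = 0, 1/6 · 0 = 0, 1/6 · 1/84 = 1/504, 1/6 · 1/21 = 1/126, 1/6 · 5/42 = 5/252, 1/6 · 2/3 = 1/9; summing to 71/504.
By Bayes' rule, P(r = 5 | data) = (5/252) / (71/504) = 10/71.

0.141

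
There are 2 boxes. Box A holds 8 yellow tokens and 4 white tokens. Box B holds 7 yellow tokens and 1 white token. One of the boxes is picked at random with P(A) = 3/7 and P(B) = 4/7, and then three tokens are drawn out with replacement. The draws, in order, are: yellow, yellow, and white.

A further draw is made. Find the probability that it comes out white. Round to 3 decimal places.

0.237

The likelihood of the observed sequence under each hypothesis: P(data | box A) = (8/12)(8/12)(4/12) = 0.14815; P(data | box B) = (7/8)(7/8)(1/8) = 0.095703.
The prior-weighted likelihoods are 3/7 · 0.14815 = 0.063492, 4/7 · 0.095703 = 0.054688; with total 0.11818.
Dividing through by the total gives posterior P(box A | data) = 0.53725, P(box B | data) = 0.46275.
The predictive probability is P(white next | data) = (1/3)(0.53725) + (1/8)(0.46275) = 0.23693.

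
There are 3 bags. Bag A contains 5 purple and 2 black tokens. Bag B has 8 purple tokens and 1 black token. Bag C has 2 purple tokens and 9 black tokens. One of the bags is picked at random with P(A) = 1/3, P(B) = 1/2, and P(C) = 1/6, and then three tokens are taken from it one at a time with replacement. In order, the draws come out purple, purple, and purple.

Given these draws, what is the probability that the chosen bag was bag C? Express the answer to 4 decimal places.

0.0021

Compute the likelihood of the observed sequence for each case: P(data | bag A) = (5/7)(5/7)(5/7) = 0.36443; P(data | bag B) = (8/9)(8/9)(8/9) = 0.70233; P(data | bag C) = (2/11)(2/11)(2/11) = 0.0060105.
Weighting by the prior gives 1/3 · 0.36443 = 0.12148, 1/2 · 0.70233 = 0.35117, 1/6 · 0.0060105 = 0.0010018; summing to 0.47364.
By Bayes' rule, P(bag C | data) = (0.0010018) / (0.47364) = 0.002115.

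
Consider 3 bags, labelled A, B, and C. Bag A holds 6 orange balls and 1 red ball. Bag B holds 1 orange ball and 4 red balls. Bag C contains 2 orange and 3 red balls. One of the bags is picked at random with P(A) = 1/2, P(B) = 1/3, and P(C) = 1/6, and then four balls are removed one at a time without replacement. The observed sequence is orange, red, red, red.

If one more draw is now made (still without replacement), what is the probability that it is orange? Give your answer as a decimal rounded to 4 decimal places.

The likelihood of the observed sequence under each hypothesis: P(data | bag A) = (6/7)(1/6)(0/5) = 0; P(data | bag B) = (1/5)(4/4)(3/3)(2/2) = 1/5; P(data | bag C) = (2/5)(3/4)(2/3)(1/2) = 1/10.
Multiplying each by its prior: 1/2 · 0 = 0, 1/3 · 1/5 = 1/15, 1/6 · 1/10 = 1/60; these sum to 1/12.
Normalising, the posterior is P(bag A | data) = 0, P(bag B | data) = 4/5, P(bag C | data) = 1/5.
Averaging over the posterior, P(orange next | data) = (0)(4/5) + (1)(1/5) = 1/5.

0.2000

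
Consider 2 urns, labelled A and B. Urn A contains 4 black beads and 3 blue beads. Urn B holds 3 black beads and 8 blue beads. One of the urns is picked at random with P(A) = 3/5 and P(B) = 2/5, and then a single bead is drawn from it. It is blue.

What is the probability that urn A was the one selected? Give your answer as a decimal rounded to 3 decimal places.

0.469

Under each hypothesis, the probability of this draw is: P(data | urn A) = (3/7) = 3/7; P(data | urn B) = (8/11) = 8/11.
Weighting by the prior gives 3/5 · 3/7 = 9/35, 2/5 · 8/11 = 16/55; summing to 211/385.
Hence P(urn A | data) = (9/35) / (211/385) = 99/211.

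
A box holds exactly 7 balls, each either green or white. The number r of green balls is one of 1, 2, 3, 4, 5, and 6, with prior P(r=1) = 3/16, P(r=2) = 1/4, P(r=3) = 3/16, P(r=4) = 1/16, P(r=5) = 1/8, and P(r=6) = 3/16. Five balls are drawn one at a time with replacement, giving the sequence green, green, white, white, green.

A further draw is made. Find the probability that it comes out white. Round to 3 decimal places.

0.458

For each hypothesis, P(data | H) works out to: P(data | r = 1) = (1/7)(1/7)(6/7)(6/7)(1/7) = 0.002142; P(data | r = 2) = (2/7)(2/7)(5/7)(5/7)(2/7) = 0.0119; P(data | r = 3) = (3/7)(3/7)(4/7)(4/7)(3/7) = 0.025704; P(data | r = 4) = (4/7)(4/7)(3/7)(3/7)(4/7) = 0.034271; P(data | r = 5) = (5/7)(5/7)(2/7)(2/7)(5/7) = 0.02975; P(data | r = 6) = (6/7)(6/7)(1/7)(1/7)(6/7) = 0.012852.
Multiplying each by its prior: 3/16 · 0.002142 = 0.00040162, 1/4 · 0.0119 = 0.002975, 3/16 · 0.025704 = 0.0048194, 1/16 · 0.034271 = 0.002142, 1/8 · 0.02975 = 0.0037187, 3/16 · 0.012852 = 0.0024097; summing to 0.016466.
Normalising, the posterior is P(r = 1 | data) = 0.02439, P(r = 2 | data) = 0.18067, P(r = 3 | data) = 0.29268, P(r = 4 | data) = 0.13008, P(r = 5 | data) = 0.22584, P(r = 6 | data) = 0.14634.
So P(white next | data) = Σ P(white next | H) P(H | data) = (6/7)(0.02439) + (5/7)(0.18067) + (4/7)(0.29268) + (3/7)(0.13008) + (2/7)(0.22584) + (1/7)(0.14634) = 0.45838.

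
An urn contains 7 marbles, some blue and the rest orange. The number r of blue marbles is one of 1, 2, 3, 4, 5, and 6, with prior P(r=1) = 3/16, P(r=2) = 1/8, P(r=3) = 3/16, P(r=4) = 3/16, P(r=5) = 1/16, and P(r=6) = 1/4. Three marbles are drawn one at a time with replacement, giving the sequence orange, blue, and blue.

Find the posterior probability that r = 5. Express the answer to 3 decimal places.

The likelihood of the observed sequence under each hypothesis: P(data | r = 1) = (6/7)(1/7)(1/7) = 0.017493; P(data | r = 2) = (5/7)(2/7)(2/7) = 0.058309; P(data | r = 3) = (4/7)(3/7)(3/7) = 0.10496; P(data | r = 4) = (3/7)(4/7)(4/7) = 0.13994; P(data | r = 5) = (2/7)(5/7)(5/7) = 0.14577; P(data | r = 6) = (1/7)(6/7)(6/7) = 0.10496.
Weighting by the prior gives 3/16 · 0.017493 = 0.0032799, 1/8 · 0.058309 = 0.0072886, 3/16 · 0.10496 = 0.019679, 3/16 · 0.13994 = 0.026239, 1/16 · 0.14577 = 0.0091108, 1/4 · 0.10496 = 0.026239; these sum to 0.091837.
Hence P(r = 5 | data) = (0.0091108) / (0.091837) = 0.099206.

0.099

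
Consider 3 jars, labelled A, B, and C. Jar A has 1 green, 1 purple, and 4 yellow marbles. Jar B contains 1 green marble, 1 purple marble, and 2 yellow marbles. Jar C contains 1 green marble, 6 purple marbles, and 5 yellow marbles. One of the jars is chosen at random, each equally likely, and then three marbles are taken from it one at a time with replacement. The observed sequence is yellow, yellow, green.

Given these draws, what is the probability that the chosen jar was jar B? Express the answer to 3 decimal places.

For each hypothesis, P(data | H) works out to: P(data | jar A) = (4/6)(4/6)(1/6) = 0.074074; P(data | jar B) = (2/4)(2/4)(1/4) = 0.0625; P(data | jar C) = (5/12)(5/12)(1/12) = 0.014468.
Weighting by the prior gives 1/3 · 0.074074 = 0.024691, 1/3 · 0.0625 = 0.020833, 1/3 · 0.014468 = 0.0048225; with total 0.050347.
By Bayes' rule, P(jar B | data) = (0.020833) / (0.050347) = 0.41379.

0.414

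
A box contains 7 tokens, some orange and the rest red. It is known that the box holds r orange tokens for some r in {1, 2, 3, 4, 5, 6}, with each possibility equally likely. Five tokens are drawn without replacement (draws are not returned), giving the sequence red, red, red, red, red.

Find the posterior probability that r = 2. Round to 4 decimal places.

0.1429

Compute the likelihood of the observed sequence for each case: P(data | r = 1) = (6/7)(5/6)(4/5)(3/4)(2/3) = 2/7; P(data | r = 2) = (5/7)(4/6)(3/5)(2/4)(1/3) = 1/21; P(data | r = 3) = (4/7)(3/6)(2/5)(1/4)(0/3) = 0; P(data | r = 4) = (3/7)(2/6)(1/5)(0/4) = 0; P(data | r = 5) = (2/7)(1/6)(0/5) = 0; P(data | r = 6) = (1/7)(0/6) = 0.
Multiplying each by its prior: 1/6 · 2/7 = 1/21, 1/6 · 1/21 = 1/126, 1/6 · 0 = 0, 1/6 · 0 = 0, 1/6 · 0 = 0, 1/6 · 0 = 0; with total 1/18.
Hence P(r = 2 | data) = (1/126) / (1/18) = 1/7.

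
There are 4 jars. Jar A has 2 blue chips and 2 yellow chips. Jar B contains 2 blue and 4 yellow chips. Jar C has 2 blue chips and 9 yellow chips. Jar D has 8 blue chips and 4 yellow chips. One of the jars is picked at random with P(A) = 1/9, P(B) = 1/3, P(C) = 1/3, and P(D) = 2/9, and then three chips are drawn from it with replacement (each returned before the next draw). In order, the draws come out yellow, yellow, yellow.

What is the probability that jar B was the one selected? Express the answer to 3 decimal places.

Under each hypothesis, the probability of the observed sequence is: P(data | jar A) = (2/4)(2/4)(2/4) = 0.125; P(data | jar B) = (4/6)(4/6)(4/6) = 0.2963; P(data | jar C) = (9/11)(9/11)(9/11) = 0.54771; P(data | jar D) = (4/12)(4/12)(4/12) = 0.037037.
Weighting by the prior gives 1/9 · 0.125 = 0.013889, 1/3 · 0.2963 = 0.098765, 1/3 · 0.54771 = 0.18257, 2/9 · 0.037037 = 0.0082305; these sum to 0.30345.
By Bayes' rule, P(jar B | data) = (0.098765) / (0.30345) = 0.32547.

0.325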